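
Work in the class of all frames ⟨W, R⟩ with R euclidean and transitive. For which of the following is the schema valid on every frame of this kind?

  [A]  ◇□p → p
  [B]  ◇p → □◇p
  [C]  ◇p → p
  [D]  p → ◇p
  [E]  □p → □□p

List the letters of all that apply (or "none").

(A) ◇□p → p is the dual of axiom B; it is valid on a frame exactly when R is symmetric. Such an R need not be symmetric, so not valid.
(B) axiom 5: valid iff R is euclidean. Every such R is euclidean — valid.
(C) ◇p → p is valid only on frames where every R-edge is a self-loop. Such an R need not be a subset of the identity — not valid.
(D) p → ◇p (the dual of axiom T) characterises the reflexive frames. Such an R need not be reflexive — not valid.
(E) □p → □□p is axiom 4; it is valid on a frame exactly when R is transitive. Every such R is transitive, so valid.

B, E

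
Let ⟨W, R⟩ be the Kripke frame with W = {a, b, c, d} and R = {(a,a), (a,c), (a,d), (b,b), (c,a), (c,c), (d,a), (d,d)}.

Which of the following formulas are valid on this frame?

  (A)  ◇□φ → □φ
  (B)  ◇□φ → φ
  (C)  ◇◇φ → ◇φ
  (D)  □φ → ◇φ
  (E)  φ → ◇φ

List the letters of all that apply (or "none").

B, D, E

R is reflexive: each world relates to itself.
R is symmetric: every R-edge is matched by its reverse.
R is not transitive: c R a and a R d but not c R d.
R is not euclidean: a R c and a R d but not c R d.
R is serial: every world has an R-successor.
(A) the dual of axiom 5: valid iff R is euclidean. R is not euclidean — not valid.
(B) ◇□φ → φ is the dual of axiom B; it is valid on a frame exactly when R is symmetric. R is symmetric, so valid.
(C) ◇◇φ → ◇φ is the dual of axiom 4, which corresponds to transitivity. R is not transitive — not valid.
(D) axiom D: valid iff R is serial. R is serial — valid.
(E) φ → ◇φ is the dual of axiom T, which corresponds to reflexivity. R is reflexive — valid.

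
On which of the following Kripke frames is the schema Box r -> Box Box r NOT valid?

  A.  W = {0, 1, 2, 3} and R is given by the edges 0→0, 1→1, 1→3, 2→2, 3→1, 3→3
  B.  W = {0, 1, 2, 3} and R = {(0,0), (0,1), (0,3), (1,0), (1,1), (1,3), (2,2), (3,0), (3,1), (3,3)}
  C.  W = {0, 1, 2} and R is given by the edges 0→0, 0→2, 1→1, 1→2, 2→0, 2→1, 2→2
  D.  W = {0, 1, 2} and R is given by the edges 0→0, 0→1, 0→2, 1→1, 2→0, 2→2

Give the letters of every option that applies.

C, D

The schema Box r -> Box Box r is axiom 4; it is valid on a frame iff R is transitive.
(A) R is transitive (R is closed under composition), so the schema is valid here.
(B) R is transitive (R is closed under composition), so the schema is valid here.
(C) R is not transitive (0 R 2 and 2 R 1 but not 0 R 1), so the schema fails here.
(D) R is not transitive (2 R 0 and 0 R 1 but not 2 R 1), so the schema fails here.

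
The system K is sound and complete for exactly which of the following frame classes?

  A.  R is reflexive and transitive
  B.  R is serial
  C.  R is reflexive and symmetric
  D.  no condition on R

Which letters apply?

(A) this class determines S4, not K.
(B) this class determines D, not K.
(C) this class determines B (= KTB), not K.
(D) K is sound and complete for exactly this class.

D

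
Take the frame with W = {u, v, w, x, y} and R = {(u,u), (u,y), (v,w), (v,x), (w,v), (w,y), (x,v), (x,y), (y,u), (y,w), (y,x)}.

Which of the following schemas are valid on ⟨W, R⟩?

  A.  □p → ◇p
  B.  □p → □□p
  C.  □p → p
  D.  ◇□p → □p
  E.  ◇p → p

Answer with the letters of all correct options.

R is not reflexive: not v R v.
R is not transitive: u R y and y R w but not u R w.
R is not euclidean: v R w and v R x but not w R x.
R is serial: every world has an R-successor.
R is not a subset of the identity: u R y with u ≠ y.
(A) axiom D: valid iff R is serial. R is serial — valid.
(B) axiom 4: valid iff R is transitive. R is not transitive — not valid.
(C) axiom T: valid iff R is reflexive. R is not reflexive — not valid.
(D) ◇□p → □p (the dual of axiom 5) characterises the euclidean frames. R is not euclidean — not valid.
(E) ◇p → p (the converse of T) corresponds to R being a subset of the identity. Here R ⊄ identity, so not valid.

A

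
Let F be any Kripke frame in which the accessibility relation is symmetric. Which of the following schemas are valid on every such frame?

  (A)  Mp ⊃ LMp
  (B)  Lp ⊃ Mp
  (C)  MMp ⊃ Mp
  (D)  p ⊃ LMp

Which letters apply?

(A) Mp ⊃ LMp (axiom 5) characterises the euclidean frames. Such an R need not be euclidean — not valid.
(B) Lp ⊃ Mp (axiom D) characterises the serial frames. Such an R need not be serial — not valid.
(C) the dual of axiom 4: valid iff R is transitive. Such an R need not be transitive — not valid.
(D) p ⊃ LMp (axiom B) characterises the symmetric frames. Every such R is symmetric — valid.

D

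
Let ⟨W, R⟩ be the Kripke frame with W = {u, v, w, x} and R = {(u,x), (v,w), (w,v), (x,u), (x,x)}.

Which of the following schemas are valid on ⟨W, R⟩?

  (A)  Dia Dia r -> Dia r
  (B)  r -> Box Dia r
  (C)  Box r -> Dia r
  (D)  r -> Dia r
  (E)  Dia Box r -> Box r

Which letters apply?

B, C

R is not reflexive: not u R u.
R is symmetric: every R-edge is matched by its reverse.
R is not transitive: u R x and x R u but not u R u.
R is not euclidean: v R w and v R w but not w R w.
R is serial: every world has an R-successor.
(A) Dia Dia r -> Dia r is the dual of axiom 4, which corresponds to transitivity. R is not transitive — not valid.
(B) axiom B: valid iff R is symmetric. R is symmetric — valid.
(C) axiom D: valid iff R is serial. R is serial — valid.
(D) the dual of axiom T: valid iff R is reflexive. R is not reflexive — not valid.
(E) Dia Box r -> Box r is the dual of axiom 5; it is valid on a frame exactly when R is euclidean. R is not euclidean, so not valid.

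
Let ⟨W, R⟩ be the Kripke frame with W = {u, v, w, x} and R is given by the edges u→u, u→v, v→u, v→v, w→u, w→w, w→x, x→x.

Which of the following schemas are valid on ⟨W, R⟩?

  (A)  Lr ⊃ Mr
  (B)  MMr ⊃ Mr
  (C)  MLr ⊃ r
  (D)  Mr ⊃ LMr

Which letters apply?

R is not symmetric: w R u but not u R w.
R is not transitive: w R u and u R v but not w R v.
R is not euclidean: w R u and w R w but not u R w.
R is serial: every world has an R-successor.
(A) Lr ⊃ Mr is axiom D, which corresponds to seriality. R is serial — valid.
(B) MMr ⊃ Mr (the dual of axiom 4) characterises the transitive frames. R is not transitive — not valid.
(C) MLr ⊃ r is the dual of axiom B; it is valid on a frame exactly when R is symmetric. R is not symmetric, so not valid.
(D) Mr ⊃ LMr is axiom 5, which corresponds to the euclidean property. R is not euclidean — not valid.

A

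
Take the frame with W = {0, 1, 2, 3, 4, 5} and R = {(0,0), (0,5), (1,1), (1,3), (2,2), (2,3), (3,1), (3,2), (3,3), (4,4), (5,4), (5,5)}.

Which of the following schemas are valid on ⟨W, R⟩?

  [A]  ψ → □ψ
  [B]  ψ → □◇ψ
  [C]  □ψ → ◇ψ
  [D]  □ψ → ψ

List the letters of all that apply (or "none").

C, D

R is reflexive: each world relates to itself.
R is not symmetric: 0 R 5 but not 5 R 0.
R is serial: every world has an R-successor.
R is not a subset of the identity: 0 R 5 with 0 ≠ 5.
(A) ψ → □ψ (equivalent to ◇p→p) corresponds to R being a subset of the identity. Here R ⊄ identity, so not valid.
(B) ψ → □◇ψ is axiom B, which corresponds to symmetry. R is not symmetric — not valid.
(C) □ψ → ◇ψ is axiom D; it is valid on a frame exactly when R is serial. R is serial, so valid.
(D) □ψ → ψ is axiom T, which corresponds to reflexivity. R is reflexive — valid.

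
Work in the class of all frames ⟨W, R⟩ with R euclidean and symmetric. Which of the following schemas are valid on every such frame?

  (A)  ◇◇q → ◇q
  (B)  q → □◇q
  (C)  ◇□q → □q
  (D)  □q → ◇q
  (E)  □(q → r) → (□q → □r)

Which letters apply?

A, B, C, E

A symmetric euclidean relation is transitive (uRv and vRw give vRu by symmetry, then uRw by the euclidean condition, applied at v).
(A) ◇◇q → ◇q (the dual of axiom 4) characterises the transitive frames. Every such R is transitive — valid.
(B) q → □◇q is axiom B, which corresponds to symmetry. Every such R is symmetric — valid.
(C) ◇□q → □q is the dual of axiom 5; it is valid on a frame exactly when R is euclidean. Every such R is euclidean, so valid.
(D) □q → ◇q is axiom D, which corresponds to seriality. Such an R need not be serial — not valid.
(E) this is just K, valid on every normal frame.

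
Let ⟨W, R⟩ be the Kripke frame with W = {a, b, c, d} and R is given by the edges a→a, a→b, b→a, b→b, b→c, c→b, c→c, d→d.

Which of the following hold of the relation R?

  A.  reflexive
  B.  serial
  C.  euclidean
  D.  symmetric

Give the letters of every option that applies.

A, B, D

(A) reflexive: each world relates to itself.
(B) serial: every world has an R-successor.
(C) not euclidean: b R a and b R c but not a R c.
(D) symmetric: every R-edge is matched by its reverse.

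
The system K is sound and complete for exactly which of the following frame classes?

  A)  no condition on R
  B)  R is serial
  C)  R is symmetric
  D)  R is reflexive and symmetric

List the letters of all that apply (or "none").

A

(A) K is sound and complete for exactly this class.
(B) this class determines D, not K.
(C) this class determines KB, not K.
(D) this class determines B (= KTB), not K.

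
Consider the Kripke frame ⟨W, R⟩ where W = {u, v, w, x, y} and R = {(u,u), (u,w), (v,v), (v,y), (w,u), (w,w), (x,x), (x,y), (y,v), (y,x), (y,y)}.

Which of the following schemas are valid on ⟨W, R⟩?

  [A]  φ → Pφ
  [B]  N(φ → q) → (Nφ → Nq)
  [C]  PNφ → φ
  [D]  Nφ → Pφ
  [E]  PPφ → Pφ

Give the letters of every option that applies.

R is reflexive: each world relates to itself.
R is symmetric: every R-edge is matched by its reverse.
R is not transitive: v R y and y R x but not v R x.
R is serial: every world has an R-successor.
(A) φ → Pφ is the dual of axiom T; it is valid on a frame exactly when R is reflexive. R is reflexive, so valid.
(B) N(φ → q) → (Nφ → Nq) is axiom K, valid on every Kripke frame — valid.
(C) PNφ → φ (the dual of axiom B) characterises the symmetric frames. R is symmetric — valid.
(D) Nφ → Pφ (axiom D) characterises the serial frames. R is serial — valid.
(E) PPφ → Pφ (the dual of axiom 4) characterises the transitive frames. R is not transitive — not valid.

A, B, C, D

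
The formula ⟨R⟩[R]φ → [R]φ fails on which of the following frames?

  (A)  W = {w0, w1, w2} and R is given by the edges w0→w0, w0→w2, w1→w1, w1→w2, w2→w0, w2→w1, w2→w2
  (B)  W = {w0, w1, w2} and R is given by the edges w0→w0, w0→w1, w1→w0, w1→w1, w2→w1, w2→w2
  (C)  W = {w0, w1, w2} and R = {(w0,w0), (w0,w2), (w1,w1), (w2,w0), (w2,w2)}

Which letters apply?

The schema ⟨R⟩[R]φ → [R]φ is the dual of axiom 5; it is valid on a frame iff R is euclidean.
(A) R is not euclidean (w2 R w0 and w2 R w1 but not w0 R w1), so the schema fails here.
(B) R is not euclidean (w2 R w1 and w2 R w2 but not w1 R w2), so the schema fails here.
(C) R is euclidean (any two R-successors of the same world are R-related), so the schema is valid here.

A, B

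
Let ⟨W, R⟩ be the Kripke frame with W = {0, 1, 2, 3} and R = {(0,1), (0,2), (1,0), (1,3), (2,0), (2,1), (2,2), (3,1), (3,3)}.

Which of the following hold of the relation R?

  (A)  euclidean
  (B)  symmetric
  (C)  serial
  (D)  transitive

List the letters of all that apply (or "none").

(A) not euclidean: 0 R 1 and 0 R 2 but not 1 R 2.
(B) not symmetric: 2 R 1 but not 1 R 2.
(C) serial: every world has an R-successor.
(D) not transitive: 0 R 1 and 1 R 0 but not 0 R 0.

C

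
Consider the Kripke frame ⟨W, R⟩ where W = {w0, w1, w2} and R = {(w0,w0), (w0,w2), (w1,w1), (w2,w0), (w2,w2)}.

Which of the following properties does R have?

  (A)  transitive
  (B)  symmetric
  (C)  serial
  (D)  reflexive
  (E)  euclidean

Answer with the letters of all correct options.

A, B, C, D, E

(A) transitive: R is closed under composition.
(B) symmetric: every R-edge is matched by its reverse.
(C) serial: every world has an R-successor.
(D) reflexive: each world relates to itself.
(E) euclidean: any two R-successors of the same world are R-related.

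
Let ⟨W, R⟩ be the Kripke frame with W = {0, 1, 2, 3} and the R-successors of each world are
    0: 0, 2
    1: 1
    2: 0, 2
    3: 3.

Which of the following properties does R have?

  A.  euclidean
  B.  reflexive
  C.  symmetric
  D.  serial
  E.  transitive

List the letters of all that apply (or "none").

A, B, C, D, E

(A) euclidean: any two R-successors of the same world are R-related.
(B) reflexive: each world relates to itself.
(C) symmetric: every R-edge is matched by its reverse.
(D) serial: every world has an R-successor.
(E) transitive: R is closed under composition.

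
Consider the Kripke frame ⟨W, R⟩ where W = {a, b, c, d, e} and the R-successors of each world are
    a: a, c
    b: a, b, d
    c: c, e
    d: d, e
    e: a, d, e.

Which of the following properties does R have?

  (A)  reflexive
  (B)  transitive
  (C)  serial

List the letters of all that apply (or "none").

A, C

(A) reflexive: each world relates to itself.
(B) not transitive: a R c and c R e but not a R e.
(C) serial: every world has an R-successor.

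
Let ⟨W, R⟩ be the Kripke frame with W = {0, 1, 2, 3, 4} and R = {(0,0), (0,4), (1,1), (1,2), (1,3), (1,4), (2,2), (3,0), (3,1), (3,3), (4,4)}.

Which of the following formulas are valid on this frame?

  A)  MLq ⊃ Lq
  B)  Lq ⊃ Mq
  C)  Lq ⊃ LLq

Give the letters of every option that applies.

B

R is not transitive: 1 R 3 and 3 R 0 but not 1 R 0.
R is not euclidean: 0 R 4 and 0 R 0 but not 4 R 0.
R is serial: every world has an R-successor.
(A) MLq ⊃ Lq is the dual of axiom 5; it is valid on a frame exactly when R is euclidean. R is not euclidean, so not valid.
(B) Lq ⊃ Mq is axiom D; it is valid on a frame exactly when R is serial. R is serial, so valid.
(C) Lq ⊃ LLq is axiom 4, which corresponds to transitivity. R is not transitive — not valid.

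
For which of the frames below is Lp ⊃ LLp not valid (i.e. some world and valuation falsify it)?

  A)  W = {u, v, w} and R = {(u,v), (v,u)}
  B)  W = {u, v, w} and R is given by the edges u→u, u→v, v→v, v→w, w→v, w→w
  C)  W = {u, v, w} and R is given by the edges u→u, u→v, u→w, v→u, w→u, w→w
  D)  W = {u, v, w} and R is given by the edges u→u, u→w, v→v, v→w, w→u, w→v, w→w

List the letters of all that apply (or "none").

The schema Lp ⊃ LLp is axiom 4; it is valid on a frame iff R is transitive.
(A) R is not transitive (u R v and v R u but not u R u), so the schema fails here.
(B) R is not transitive (u R v and v R w but not u R w), so the schema fails here.
(C) R is not transitive (v R u and u R v but not v R v), so the schema fails here.
(D) R is not transitive (u R w and w R v but not u R v), so the schema fails here.

A, B, C, D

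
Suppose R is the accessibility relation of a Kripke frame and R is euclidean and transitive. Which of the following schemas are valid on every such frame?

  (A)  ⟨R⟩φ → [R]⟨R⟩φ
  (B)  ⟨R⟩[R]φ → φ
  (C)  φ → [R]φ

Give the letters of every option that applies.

A

(A) ⟨R⟩φ → [R]⟨R⟩φ (axiom 5) characterises the euclidean frames. Every such R is euclidean — valid.
(B) ⟨R⟩[R]φ → φ (the dual of axiom B) characterises the symmetric frames. Such an R need not be symmetric — not valid.
(C) φ → [R]φ is valid only on frames where every R-edge is a self-loop. Such an R need not be a subset of the identity — not valid.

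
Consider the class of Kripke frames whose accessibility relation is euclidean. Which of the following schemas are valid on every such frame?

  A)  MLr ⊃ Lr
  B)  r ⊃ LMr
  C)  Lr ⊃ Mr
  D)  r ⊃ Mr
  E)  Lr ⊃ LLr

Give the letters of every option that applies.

(A) MLr ⊃ Lr is the dual of axiom 5; it is valid on a frame exactly when R is euclidean. Every such R is euclidean, so valid.
(B) r ⊃ LMr is axiom B; it is valid on a frame exactly when R is symmetric. Such an R need not be symmetric, so not valid.
(C) Lr ⊃ Mr is axiom D, which corresponds to seriality. Such an R need not be serial — not valid.
(D) r ⊃ Mr is the dual of axiom T, which corresponds to reflexivity. Such an R need not be reflexive — not valid.
(E) Lr ⊃ LLr is axiom 4; it is valid on a frame exactly when R is transitive. Such an R need not be transitive, so not valid.

A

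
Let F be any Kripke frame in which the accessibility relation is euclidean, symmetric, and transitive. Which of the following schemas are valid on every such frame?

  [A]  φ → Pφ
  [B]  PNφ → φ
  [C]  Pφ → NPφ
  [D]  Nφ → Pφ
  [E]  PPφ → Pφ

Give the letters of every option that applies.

B, C, E

(A) the dual of axiom T: valid iff R is reflexive. Such an R need not be reflexive — not valid.
(B) PNφ → φ is the dual of axiom B, which corresponds to symmetry. Every such R is symmetric — valid.
(C) axiom 5: valid iff R is euclidean. Every such R is euclidean — valid.
(D) axiom D: valid iff R is serial. Such an R need not be serial — not valid.
(E) PPφ → Pφ is the dual of axiom 4, which corresponds to transitivity. Every such R is transitive — valid.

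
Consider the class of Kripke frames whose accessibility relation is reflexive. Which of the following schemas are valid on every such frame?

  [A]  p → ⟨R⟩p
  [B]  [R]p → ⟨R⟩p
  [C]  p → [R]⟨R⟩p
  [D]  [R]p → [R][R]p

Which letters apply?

A reflexive relation is serial.
(A) p → ⟨R⟩p is the dual of axiom T; it is valid on a frame exactly when R is reflexive. Every such R is reflexive, so valid.
(B) [R]p → ⟨R⟩p is axiom D; it is valid on a frame exactly when R is serial. Every such R is serial, so valid.
(C) p → [R]⟨R⟩p is axiom B; it is valid on a frame exactly when R is symmetric. Such an R need not be symmetric, so not valid.
(D) axiom 4: valid iff R is transitive. Such an R need not be transitive — not valid.

A, B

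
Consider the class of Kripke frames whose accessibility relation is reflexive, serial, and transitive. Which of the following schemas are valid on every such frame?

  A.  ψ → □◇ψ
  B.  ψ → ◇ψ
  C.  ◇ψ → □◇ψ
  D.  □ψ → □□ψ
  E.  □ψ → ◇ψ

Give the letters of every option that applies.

(A) ψ → □◇ψ is axiom B, which corresponds to symmetry. Such an R need not be symmetric — not valid.
(B) the dual of axiom T: valid iff R is reflexive. Every such R is reflexive — valid.
(C) axiom 5: valid iff R is euclidean. Such an R need not be euclidean — not valid.
(D) □ψ → □□ψ is axiom 4, which corresponds to transitivity. Every such R is transitive — valid.
(E) axiom D: valid iff R is serial. Every such R is serial — valid.

B, D, E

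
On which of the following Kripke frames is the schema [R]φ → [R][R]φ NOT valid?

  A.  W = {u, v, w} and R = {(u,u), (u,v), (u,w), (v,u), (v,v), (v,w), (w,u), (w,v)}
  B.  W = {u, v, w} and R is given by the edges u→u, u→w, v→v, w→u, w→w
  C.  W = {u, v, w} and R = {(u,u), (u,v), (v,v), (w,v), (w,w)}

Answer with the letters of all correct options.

A

The schema [R]φ → [R][R]φ is axiom 4; it is valid on a frame iff R is transitive.
(A) R is not transitive (w R u and u R w but not w R w), so the schema fails here.
(B) R is transitive (R is closed under composition), so the schema is valid here.
(C) R is transitive (R is closed under composition), so the schema is valid here.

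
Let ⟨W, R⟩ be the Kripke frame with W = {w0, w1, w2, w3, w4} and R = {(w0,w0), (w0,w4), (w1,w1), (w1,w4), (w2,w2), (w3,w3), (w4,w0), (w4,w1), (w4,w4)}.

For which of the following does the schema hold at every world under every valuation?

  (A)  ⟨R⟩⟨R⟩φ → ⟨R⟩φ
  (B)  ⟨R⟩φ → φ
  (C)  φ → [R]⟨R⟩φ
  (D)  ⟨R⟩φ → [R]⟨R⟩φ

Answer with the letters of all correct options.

R is symmetric: every R-edge is matched by its reverse.
R is not transitive: w0 R w4 and w4 R w1 but not w0 R w1.
R is not euclidean: w4 R w0 and w4 R w1 but not w0 R w1.
R is not a subset of the identity: w0 R w4 with w0 ≠ w4.
(A) ⟨R⟩⟨R⟩φ → ⟨R⟩φ (the dual of axiom 4) characterises the transitive frames. R is not transitive — not valid.
(B) ⟨R⟩φ → φ (the converse of T) corresponds to R being a subset of the identity. Here R ⊄ identity, so not valid.
(C) axiom B: valid iff R is symmetric. R is symmetric — valid.
(D) axiom 5: valid iff R is euclidean. R is not euclidean — not valid.

C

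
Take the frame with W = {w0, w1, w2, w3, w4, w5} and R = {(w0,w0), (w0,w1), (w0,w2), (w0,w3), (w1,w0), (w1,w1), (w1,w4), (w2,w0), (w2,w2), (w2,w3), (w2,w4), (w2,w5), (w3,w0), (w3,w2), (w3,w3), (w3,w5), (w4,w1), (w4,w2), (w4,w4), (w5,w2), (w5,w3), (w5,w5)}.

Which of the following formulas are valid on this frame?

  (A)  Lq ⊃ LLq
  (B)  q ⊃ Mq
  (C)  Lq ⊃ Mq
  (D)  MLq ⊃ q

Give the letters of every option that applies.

R is reflexive: each world relates to itself.
R is symmetric: every R-edge is matched by its reverse.
R is not transitive: w0 R w1 and w1 R w4 but not w0 R w4.
R is serial: every world has an R-successor.
(A) Lq ⊃ LLq is axiom 4, which corresponds to transitivity. R is not transitive — not valid.
(B) q ⊃ Mq (the dual of axiom T) characterises the reflexive frames. R is reflexive — valid.
(C) axiom D: valid iff R is serial. R is serial — valid.
(D) MLq ⊃ q is the dual of axiom B; it is valid on a frame exactly when R is symmetric. R is symmetric, so valid.

B, C, D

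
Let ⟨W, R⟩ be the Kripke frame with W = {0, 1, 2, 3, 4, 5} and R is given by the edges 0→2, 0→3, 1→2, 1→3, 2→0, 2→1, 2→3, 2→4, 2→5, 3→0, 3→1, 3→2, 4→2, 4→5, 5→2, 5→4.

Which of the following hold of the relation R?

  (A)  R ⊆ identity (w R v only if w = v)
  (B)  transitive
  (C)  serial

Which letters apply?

(A) not ⊆ identity: 0 R 2 with 0 ≠ 2.
(B) not transitive: 0 R 2 and 2 R 0 but not 0 R 0.
(C) serial: every world has an R-successor.

C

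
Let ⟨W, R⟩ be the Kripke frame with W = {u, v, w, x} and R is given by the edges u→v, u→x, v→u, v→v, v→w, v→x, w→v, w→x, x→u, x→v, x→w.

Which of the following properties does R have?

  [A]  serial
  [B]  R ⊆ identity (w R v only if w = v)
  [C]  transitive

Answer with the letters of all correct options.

A

(A) serial: every world has an R-successor.
(B) not ⊆ identity: u R v with u ≠ v.
(C) not transitive: u R v and v R u but not u R u.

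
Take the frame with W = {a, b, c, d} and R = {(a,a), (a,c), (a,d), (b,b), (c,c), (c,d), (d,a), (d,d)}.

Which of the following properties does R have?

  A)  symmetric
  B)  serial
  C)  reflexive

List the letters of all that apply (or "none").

B, C

(A) not symmetric: a R c but not c R a.
(B) serial: every world has an R-successor.
(C) reflexive: each world relates to itself.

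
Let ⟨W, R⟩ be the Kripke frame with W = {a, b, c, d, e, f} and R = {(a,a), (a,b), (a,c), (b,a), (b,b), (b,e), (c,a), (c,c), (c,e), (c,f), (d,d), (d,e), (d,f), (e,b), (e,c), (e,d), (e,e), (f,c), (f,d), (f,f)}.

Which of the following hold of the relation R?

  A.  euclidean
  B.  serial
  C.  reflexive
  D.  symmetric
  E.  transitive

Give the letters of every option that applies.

B, C, D

(A) not euclidean: a R b and a R c but not b R c.
(B) serial: every world has an R-successor.
(C) reflexive: each world relates to itself.
(D) symmetric: every R-edge is matched by its reverse.
(E) not transitive: a R b and b R e but not a R e.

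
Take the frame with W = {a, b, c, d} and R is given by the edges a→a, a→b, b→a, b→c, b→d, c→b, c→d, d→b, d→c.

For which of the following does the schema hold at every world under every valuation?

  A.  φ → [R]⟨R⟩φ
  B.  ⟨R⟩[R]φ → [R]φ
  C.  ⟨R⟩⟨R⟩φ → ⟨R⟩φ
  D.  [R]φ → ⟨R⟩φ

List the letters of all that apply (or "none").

A, D

R is symmetric: every R-edge is matched by its reverse.
R is not transitive: a R b and b R c but not a R c.
R is not euclidean: b R a and b R c but not a R c.
R is serial: every world has an R-successor.
(A) φ → [R]⟨R⟩φ (axiom B) characterises the symmetric frames. R is symmetric — valid.
(B) ⟨R⟩[R]φ → [R]φ is the dual of axiom 5; it is valid on a frame exactly when R is euclidean. R is not euclidean, so not valid.
(C) the dual of axiom 4: valid iff R is transitive. R is not transitive — not valid.
(D) [R]φ → ⟨R⟩φ is axiom D, which corresponds to seriality. R is serial — valid.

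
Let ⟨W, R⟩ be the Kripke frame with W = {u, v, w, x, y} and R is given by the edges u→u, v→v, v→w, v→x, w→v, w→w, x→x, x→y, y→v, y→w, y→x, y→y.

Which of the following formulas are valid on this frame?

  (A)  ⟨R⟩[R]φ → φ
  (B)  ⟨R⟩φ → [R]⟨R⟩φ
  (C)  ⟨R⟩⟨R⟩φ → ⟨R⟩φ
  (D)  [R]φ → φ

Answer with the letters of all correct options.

R is reflexive: each world relates to itself.
R is not symmetric: v R x but not x R v.
R is not transitive: v R x and x R y but not v R y.
R is not euclidean: v R w and v R x but not w R x.
(A) the dual of axiom B: valid iff R is symmetric. R is not symmetric — not valid.
(B) ⟨R⟩φ → [R]⟨R⟩φ (axiom 5) characterises the euclidean frames. R is not euclidean — not valid.
(C) ⟨R⟩⟨R⟩φ → ⟨R⟩φ (the dual of axiom 4) characterises the transitive frames. R is not transitive — not valid.
(D) [R]φ → φ is axiom T; it is valid on a frame exactly when R is reflexive. R is reflexive, so valid.

D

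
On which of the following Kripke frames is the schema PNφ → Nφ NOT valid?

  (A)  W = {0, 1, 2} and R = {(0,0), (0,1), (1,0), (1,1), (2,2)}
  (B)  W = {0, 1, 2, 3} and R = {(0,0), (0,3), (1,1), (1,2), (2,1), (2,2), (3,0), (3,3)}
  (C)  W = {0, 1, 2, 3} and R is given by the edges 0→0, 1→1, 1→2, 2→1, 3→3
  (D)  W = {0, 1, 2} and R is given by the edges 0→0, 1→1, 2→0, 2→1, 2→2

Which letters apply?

The schema PNφ → Nφ is the dual of axiom 5; it is valid on a frame iff R is euclidean.
(A) R is euclidean (any two R-successors of the same world are R-related), so the schema is valid here.
(B) R is euclidean (any two R-successors of the same world are R-related), so the schema is valid here.
(C) R is not euclidean (1 R 2 and 1 R 2 but not 2 R 2), so the schema fails here.
(D) R is not euclidean (2 R 0 and 2 R 1 but not 0 R 1), so the schema fails here.

C, D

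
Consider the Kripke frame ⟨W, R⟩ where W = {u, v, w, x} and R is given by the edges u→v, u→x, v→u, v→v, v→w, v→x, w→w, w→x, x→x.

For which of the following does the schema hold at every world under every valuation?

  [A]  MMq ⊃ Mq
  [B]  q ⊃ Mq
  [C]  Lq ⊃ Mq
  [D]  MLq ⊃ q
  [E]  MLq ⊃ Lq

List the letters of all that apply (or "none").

R is not reflexive: not u R u.
R is not symmetric: u R x but not x R u.
R is not transitive: u R v and v R u but not u R u.
R is not euclidean: u R x and u R v but not x R v.
R is serial: every world has an R-successor.
(A) MMq ⊃ Mq (the dual of axiom 4) characterises the transitive frames. R is not transitive — not valid.
(B) q ⊃ Mq (the dual of axiom T) characterises the reflexive frames. R is not reflexive — not valid.
(C) Lq ⊃ Mq is axiom D; it is valid on a frame exactly when R is serial. R is serial, so valid.
(D) MLq ⊃ q (the dual of axiom B) characterises the symmetric frames. R is not symmetric — not valid.
(E) MLq ⊃ Lq (the dual of axiom 5) characterises the euclidean frames. R is not euclidean — not valid.

C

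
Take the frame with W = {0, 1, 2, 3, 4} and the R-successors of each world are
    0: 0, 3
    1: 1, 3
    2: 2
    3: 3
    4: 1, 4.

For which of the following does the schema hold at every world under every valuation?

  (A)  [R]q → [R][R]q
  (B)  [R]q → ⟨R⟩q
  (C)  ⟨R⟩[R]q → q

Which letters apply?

B

R is not symmetric: 0 R 3 but not 3 R 0.
R is not transitive: 4 R 1 and 1 R 3 but not 4 R 3.
R is serial: every world has an R-successor.
(A) [R]q → [R][R]q (axiom 4) characterises the transitive frames. R is not transitive — not valid.
(B) [R]q → ⟨R⟩q (axiom D) characterises the serial frames. R is serial — valid.
(C) the dual of axiom B: valid iff R is symmetric. R is not symmetric — not valid.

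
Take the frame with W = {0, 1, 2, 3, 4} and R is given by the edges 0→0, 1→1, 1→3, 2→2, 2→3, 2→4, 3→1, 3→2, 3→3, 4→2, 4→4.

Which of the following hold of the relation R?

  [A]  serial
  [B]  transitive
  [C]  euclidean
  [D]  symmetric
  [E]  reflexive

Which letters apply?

(A) serial: every world has an R-successor.
(B) not transitive: 1 R 3 and 3 R 2 but not 1 R 2.
(C) not euclidean: 2 R 3 and 2 R 4 but not 3 R 4.
(D) symmetric: every R-edge is matched by its reverse.
(E) reflexive: each world relates to itself.

A, D, E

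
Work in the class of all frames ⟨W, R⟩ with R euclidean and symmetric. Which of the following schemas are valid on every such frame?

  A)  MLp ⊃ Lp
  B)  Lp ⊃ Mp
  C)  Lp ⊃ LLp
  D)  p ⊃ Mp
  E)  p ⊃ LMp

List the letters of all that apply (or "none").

A, C, E

A symmetric euclidean relation is transitive (uRv and vRw give vRu by symmetry, then uRw by the euclidean condition, applied at v).
(A) the dual of axiom 5: valid iff R is euclidean. Every such R is euclidean — valid.
(B) Lp ⊃ Mp is axiom D; it is valid on a frame exactly when R is serial. Such an R need not be serial, so not valid.
(C) Lp ⊃ LLp is axiom 4, which corresponds to transitivity. Every such R is transitive — valid.
(D) the dual of axiom T: valid iff R is reflexive. Such an R need not be reflexive — not valid.
(E) p ⊃ LMp is axiom B; it is valid on a frame exactly when R is symmetric. Every such R is symmetric, so valid.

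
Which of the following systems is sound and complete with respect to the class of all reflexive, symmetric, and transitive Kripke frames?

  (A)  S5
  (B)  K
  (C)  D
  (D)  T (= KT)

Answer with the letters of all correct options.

(A) S5 is determined by exactly this class.
(B) K is determined by the class of arbitrary frames.
(C) D is determined by the class of serial frames.
(D) T (= KT) is determined by the class of reflexive frames.

A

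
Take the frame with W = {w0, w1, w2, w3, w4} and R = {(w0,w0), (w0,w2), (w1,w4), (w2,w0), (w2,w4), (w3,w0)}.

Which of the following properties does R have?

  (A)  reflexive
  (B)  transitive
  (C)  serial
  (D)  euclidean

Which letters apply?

none

(A) not reflexive: not w1 R w1.
(B) not transitive: w0 R w2 and w2 R w4 but not w0 R w4.
(C) not serial: w4 has no R-successor.
(D) not euclidean: w2 R w0 and w2 R w4 but not w0 R w4.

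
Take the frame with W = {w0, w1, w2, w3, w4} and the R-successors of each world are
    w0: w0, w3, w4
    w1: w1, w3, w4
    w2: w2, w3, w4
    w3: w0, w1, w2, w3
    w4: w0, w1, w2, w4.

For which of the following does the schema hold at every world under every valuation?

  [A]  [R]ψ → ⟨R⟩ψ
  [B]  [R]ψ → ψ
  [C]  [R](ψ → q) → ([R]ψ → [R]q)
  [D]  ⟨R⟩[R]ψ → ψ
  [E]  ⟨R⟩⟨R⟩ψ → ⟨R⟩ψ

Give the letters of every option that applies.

A, B, C, D

R is reflexive: each world relates to itself.
R is symmetric: every R-edge is matched by its reverse.
R is not transitive: w0 R w3 and w3 R w1 but not w0 R w1.
R is serial: every world has an R-successor.
(A) [R]ψ → ⟨R⟩ψ is axiom D; it is valid on a frame exactly when R is serial. R is serial, so valid.
(B) [R]ψ → ψ is axiom T; it is valid on a frame exactly when R is reflexive. R is reflexive, so valid.
(C) [R](ψ → q) → ([R]ψ → [R]q) is the K axiom; it holds on all frames — valid.
(D) ⟨R⟩[R]ψ → ψ is the dual of axiom B; it is valid on a frame exactly when R is symmetric. R is symmetric, so valid.
(E) ⟨R⟩⟨R⟩ψ → ⟨R⟩ψ is the dual of axiom 4, which corresponds to transitivity. R is not transitive — not valid.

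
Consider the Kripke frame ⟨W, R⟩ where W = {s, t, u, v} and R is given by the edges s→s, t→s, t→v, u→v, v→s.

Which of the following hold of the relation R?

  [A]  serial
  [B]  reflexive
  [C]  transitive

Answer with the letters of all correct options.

A

(A) serial: every world has an R-successor.
(B) not reflexive: not t R t.
(C) not transitive: u R v and v R s but not u R s.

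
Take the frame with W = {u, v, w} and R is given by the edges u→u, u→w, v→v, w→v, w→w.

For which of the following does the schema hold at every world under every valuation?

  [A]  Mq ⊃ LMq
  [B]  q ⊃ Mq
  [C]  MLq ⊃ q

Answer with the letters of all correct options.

B

R is reflexive: each world relates to itself.
R is not symmetric: u R w but not w R u.
R is not euclidean: u R w and u R u but not w R u.
(A) Mq ⊃ LMq (axiom 5) characterises the euclidean frames. R is not euclidean — not valid.
(B) q ⊃ Mq (the dual of axiom T) characterises the reflexive frames. R is reflexive — valid.
(C) MLq ⊃ q (the dual of axiom B) characterises the symmetric frames. R is not symmetric — not valid.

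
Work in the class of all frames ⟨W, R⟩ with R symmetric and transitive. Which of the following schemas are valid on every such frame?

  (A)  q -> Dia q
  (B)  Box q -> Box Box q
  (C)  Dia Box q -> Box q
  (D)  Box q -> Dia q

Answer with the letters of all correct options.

B, C

A symmetric transitive relation is euclidean (uRv and uRw give vRu by symmetry, then vRw by transitivity).
(A) the dual of axiom T: valid iff R is reflexive. Such an R need not be reflexive — not valid.
(B) axiom 4: valid iff R is transitive. Every such R is transitive — valid.
(C) the dual of axiom 5: valid iff R is euclidean. Every such R is euclidean — valid.
(D) axiom D: valid iff R is serial. Such an R need not be serial — not valid.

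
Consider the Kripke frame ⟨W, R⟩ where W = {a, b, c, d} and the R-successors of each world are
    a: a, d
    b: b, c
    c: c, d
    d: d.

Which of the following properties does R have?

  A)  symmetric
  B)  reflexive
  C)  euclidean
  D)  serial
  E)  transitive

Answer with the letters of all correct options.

B, D

(A) not symmetric: a R d but not d R a.
(B) reflexive: each world relates to itself.
(C) not euclidean: a R d and a R a but not d R a.
(D) serial: every world has an R-successor.
(E) not transitive: b R c and c R d but not b R d.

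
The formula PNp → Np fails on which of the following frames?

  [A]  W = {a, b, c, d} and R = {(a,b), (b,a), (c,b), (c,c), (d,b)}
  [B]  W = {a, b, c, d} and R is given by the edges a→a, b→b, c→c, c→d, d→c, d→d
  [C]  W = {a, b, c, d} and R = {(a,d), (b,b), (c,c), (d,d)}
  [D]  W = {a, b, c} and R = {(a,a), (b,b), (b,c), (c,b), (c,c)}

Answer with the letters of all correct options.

The schema PNp → Np is the dual of axiom 5; it is valid on a frame iff R is euclidean.
(A) R is not euclidean (c R b and c R c but not b R c), so the schema fails here.
(B) R is euclidean (any two R-successors of the same world are R-related), so the schema is valid here.
(C) R is euclidean (any two R-successors of the same world are R-related), so the schema is valid here.
(D) R is euclidean (any two R-successors of the same world are R-related), so the schema is valid here.

A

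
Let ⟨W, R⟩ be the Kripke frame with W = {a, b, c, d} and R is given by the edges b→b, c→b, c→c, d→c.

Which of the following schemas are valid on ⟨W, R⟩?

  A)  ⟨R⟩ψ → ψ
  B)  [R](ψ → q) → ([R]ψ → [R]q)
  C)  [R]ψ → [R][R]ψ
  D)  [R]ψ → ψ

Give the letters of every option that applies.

B

R is not reflexive: not a R a.
R is not transitive: d R c and c R b but not d R b.
R is not a subset of the identity: c R b with c ≠ b.
(A) ⟨R⟩ψ → ψ is valid only on frames where every R-edge is a self-loop. Here R ⊄ identity — not valid.
(B) [R](ψ → q) → ([R]ψ → [R]q) is axiom K, valid on every Kripke frame — valid.
(C) [R]ψ → [R][R]ψ (axiom 4) characterises the transitive frames. R is not transitive — not valid.
(D) axiom T: valid iff R is reflexive. R is not reflexive — not valid.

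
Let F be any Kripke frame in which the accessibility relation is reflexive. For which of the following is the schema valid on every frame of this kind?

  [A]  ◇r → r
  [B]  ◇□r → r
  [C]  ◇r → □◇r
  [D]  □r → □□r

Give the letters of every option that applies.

A reflexive relation is serial.
(A) ◇r → r is valid only on frames where every R-edge is a self-loop. Such an R need not be a subset of the identity — not valid.
(B) ◇□r → r (the dual of axiom B) characterises the symmetric frames. Such an R need not be symmetric — not valid.
(C) ◇r → □◇r is axiom 5; it is valid on a frame exactly when R is euclidean. Such an R need not be euclidean, so not valid.
(D) axiom 4: valid iff R is transitive. Such an R need not be transitive — not valid.

none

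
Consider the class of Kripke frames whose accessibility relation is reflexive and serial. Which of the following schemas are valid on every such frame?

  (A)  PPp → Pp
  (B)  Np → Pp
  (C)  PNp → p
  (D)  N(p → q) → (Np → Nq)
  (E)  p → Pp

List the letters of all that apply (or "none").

(A) PPp → Pp is the dual of axiom 4; it is valid on a frame exactly when R is transitive. Such an R need not be transitive, so not valid.
(B) axiom D: valid iff R is serial. Every such R is serial — valid.
(C) PNp → p is the dual of axiom B; it is valid on a frame exactly when R is symmetric. Such an R need not be symmetric, so not valid.
(D) this is just K, valid on every normal frame.
(E) the dual of axiom T: valid iff R is reflexive. Every such R is reflexive — valid.

B, D, E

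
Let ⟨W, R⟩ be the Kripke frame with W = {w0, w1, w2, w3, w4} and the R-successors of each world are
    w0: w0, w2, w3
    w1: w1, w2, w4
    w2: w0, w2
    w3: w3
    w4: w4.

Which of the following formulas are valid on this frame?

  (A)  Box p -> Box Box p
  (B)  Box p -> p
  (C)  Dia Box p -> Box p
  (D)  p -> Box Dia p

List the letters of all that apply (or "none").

B

R is reflexive: each world relates to itself.
R is not symmetric: w0 R w3 but not w3 R w0.
R is not transitive: w1 R w2 and w2 R w0 but not w1 R w0.
R is not euclidean: w0 R w2 and w0 R w3 but not w2 R w3.
(A) axiom 4: valid iff R is transitive. R is not transitive — not valid.
(B) Box p -> p is axiom T, which corresponds to reflexivity. R is reflexive — valid.
(C) Dia Box p -> Box p is the dual of axiom 5; it is valid on a frame exactly when R is euclidean. R is not euclidean, so not valid.
(D) p -> Box Dia p (axiom B) characterises the symmetric frames. R is not symmetric — not valid.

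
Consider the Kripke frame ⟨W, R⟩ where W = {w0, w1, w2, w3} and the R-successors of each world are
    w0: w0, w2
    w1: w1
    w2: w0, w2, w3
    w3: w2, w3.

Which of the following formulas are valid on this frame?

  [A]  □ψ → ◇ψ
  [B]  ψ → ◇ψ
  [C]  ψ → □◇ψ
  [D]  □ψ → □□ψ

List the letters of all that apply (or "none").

R is reflexive: each world relates to itself.
R is symmetric: every R-edge is matched by its reverse.
R is not transitive: w0 R w2 and w2 R w3 but not w0 R w3.
R is serial: every world has an R-successor.
(A) □ψ → ◇ψ (axiom D) characterises the serial frames. R is serial — valid.
(B) the dual of axiom T: valid iff R is reflexive. R is reflexive — valid.
(C) ψ → □◇ψ is axiom B, which corresponds to symmetry. R is symmetric — valid.
(D) □ψ → □□ψ (axiom 4) characterises the transitive frames. R is not transitive — not valid.

A, B, C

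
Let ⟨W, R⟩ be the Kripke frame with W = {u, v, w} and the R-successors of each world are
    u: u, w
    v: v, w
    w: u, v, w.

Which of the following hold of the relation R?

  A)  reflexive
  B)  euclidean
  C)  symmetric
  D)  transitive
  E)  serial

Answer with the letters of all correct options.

(A) reflexive: each world relates to itself.
(B) not euclidean: w R u and w R v but not u R v.
(C) symmetric: every R-edge is matched by its reverse.
(D) not transitive: u R w and w R v but not u R v.
(E) serial: every world has an R-successor.

A, C, E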